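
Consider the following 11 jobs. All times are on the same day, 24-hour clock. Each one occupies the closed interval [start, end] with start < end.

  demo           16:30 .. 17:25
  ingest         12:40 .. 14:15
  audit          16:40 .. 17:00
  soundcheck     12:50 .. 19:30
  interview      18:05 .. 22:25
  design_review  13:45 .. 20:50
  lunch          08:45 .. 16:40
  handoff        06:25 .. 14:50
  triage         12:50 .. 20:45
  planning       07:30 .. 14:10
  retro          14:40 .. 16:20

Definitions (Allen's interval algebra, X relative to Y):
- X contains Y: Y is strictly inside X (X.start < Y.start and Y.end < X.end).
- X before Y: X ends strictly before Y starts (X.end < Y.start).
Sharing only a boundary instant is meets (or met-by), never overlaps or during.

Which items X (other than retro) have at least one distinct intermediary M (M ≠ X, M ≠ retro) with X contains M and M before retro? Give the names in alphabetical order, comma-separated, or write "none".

Target retro = [14:40, 16:20].
Intermediaries M with M before retro: ingest, planning.
Via ingest — items with X contains ingest: handoff, lunch.
Via planning — items with X contains planning: handoff.
Union: handoff, lunch.

handoff, lunch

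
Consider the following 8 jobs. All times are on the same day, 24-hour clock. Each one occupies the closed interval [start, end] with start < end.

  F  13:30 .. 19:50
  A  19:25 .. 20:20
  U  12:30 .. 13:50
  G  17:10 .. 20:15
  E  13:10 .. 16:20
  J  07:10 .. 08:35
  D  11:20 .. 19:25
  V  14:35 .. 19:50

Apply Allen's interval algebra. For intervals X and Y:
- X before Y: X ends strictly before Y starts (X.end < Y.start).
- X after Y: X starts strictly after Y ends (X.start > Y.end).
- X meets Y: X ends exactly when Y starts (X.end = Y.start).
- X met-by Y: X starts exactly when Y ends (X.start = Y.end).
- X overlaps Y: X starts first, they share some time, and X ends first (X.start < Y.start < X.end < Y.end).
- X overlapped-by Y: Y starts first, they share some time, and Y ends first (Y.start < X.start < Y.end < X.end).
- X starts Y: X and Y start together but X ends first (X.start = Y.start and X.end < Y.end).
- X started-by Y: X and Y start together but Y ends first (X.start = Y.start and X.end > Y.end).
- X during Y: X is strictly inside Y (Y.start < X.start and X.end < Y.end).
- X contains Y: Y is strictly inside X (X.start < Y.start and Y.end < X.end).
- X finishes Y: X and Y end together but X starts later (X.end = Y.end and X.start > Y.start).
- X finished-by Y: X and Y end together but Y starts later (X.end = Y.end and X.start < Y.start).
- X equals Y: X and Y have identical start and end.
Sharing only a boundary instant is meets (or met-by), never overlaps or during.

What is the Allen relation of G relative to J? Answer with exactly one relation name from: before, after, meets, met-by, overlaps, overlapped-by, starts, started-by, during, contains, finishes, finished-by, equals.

G = [17:10, 20:15]; J = [07:10, 08:35].
Compare endpoints: G.start > J.start, G.start > J.end, G.end > J.start, G.end > J.end.
That pattern is 'after'.

after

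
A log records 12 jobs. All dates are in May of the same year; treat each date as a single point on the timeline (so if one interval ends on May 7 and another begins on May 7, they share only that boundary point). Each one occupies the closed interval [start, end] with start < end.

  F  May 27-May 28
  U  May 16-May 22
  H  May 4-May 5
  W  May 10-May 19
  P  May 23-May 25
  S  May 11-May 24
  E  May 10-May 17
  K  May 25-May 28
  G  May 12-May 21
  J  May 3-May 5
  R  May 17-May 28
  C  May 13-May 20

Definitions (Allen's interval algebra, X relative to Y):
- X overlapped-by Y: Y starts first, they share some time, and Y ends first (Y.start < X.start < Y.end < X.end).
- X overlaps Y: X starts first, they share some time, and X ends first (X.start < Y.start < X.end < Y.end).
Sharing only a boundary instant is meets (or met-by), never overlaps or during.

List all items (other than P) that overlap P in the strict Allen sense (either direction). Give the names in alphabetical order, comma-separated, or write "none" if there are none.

S

Target P = [May 23, May 25].
C [May 13, May 20] → before → no.
E [May 10, May 17] → before → no.
F [May 27, May 28] → after → no.
G [May 12, May 21] → before → no.
H [May 4, May 5] → before → no.
J [May 3, May 5] → before → no.
K [May 25, May 28] → met-by → no.
R [May 17, May 28] → contains → no.
S [May 11, May 24] → overlaps → yes.
U [May 16, May 22] → before → no.
W [May 10, May 19] → before → no.
Result: S.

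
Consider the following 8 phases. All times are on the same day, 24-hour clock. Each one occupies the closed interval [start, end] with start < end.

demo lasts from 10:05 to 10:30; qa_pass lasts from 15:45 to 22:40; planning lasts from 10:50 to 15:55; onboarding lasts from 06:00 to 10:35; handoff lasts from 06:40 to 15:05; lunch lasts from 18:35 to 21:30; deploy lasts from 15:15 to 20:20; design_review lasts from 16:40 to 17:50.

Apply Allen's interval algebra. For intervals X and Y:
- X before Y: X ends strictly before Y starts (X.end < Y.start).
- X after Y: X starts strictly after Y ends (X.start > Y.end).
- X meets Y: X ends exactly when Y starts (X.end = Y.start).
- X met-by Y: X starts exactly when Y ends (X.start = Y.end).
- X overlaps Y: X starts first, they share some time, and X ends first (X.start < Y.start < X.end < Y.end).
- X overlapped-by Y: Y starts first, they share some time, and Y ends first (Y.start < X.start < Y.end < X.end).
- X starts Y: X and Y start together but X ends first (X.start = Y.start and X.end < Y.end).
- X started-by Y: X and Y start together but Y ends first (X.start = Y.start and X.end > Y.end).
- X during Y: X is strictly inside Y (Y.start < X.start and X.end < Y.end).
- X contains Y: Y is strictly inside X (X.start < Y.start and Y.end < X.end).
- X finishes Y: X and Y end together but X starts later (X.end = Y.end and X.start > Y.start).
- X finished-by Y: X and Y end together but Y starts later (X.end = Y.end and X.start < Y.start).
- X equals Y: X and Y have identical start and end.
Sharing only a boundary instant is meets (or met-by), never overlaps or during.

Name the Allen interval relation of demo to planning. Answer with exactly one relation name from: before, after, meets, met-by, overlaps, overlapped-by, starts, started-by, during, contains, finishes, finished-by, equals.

before

demo = [10:05, 10:30]; planning = [10:50, 15:55].
Compare endpoints: demo.start < planning.start, demo.start < planning.end, demo.end < planning.start, demo.end < planning.end.
That pattern is 'before'.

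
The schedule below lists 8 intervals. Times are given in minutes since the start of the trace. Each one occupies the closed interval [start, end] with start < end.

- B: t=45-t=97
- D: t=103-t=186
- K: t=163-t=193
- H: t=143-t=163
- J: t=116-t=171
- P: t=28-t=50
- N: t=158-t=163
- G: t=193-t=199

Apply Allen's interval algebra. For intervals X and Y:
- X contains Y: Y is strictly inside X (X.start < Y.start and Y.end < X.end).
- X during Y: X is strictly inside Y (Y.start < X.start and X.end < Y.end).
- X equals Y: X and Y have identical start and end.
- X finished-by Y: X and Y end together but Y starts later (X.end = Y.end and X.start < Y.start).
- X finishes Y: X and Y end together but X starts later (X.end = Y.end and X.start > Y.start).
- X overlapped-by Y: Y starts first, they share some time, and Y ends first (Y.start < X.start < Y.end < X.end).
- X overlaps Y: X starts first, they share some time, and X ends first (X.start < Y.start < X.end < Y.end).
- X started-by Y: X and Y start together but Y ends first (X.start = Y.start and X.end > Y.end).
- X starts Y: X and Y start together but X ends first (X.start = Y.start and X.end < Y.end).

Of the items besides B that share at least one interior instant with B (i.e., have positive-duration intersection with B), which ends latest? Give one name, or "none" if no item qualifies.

Target B = [t=45, t=97].
D [t=103, t=186] → after → excluded.
G [t=193, t=199] → after → excluded.
H [t=143, t=163] → after → excluded.
J [t=116, t=171] → after → excluded.
K [t=163, t=193] → after → excluded.
N [t=158, t=163] → after → excluded.
P [t=28, t=50] → overlaps → candidate.
Among candidates, latest end is t=50 → P.

P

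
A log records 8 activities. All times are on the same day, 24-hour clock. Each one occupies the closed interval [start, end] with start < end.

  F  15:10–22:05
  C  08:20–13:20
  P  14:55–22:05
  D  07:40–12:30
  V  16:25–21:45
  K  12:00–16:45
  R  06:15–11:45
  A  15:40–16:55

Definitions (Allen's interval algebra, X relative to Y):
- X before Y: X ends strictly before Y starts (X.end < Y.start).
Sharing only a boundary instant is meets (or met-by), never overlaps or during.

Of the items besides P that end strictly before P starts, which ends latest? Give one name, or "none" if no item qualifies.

Target P = [14:55, 22:05].
A [15:40, 16:55] → during → excluded.
C [08:20, 13:20] → before → candidate.
D [07:40, 12:30] → before → candidate.
F [15:10, 22:05] → finishes → excluded.
K [12:00, 16:45] → overlaps → excluded.
R [06:15, 11:45] → before → candidate.
V [16:25, 21:45] → during → excluded.
Among candidates, latest end is 13:20 → C.

C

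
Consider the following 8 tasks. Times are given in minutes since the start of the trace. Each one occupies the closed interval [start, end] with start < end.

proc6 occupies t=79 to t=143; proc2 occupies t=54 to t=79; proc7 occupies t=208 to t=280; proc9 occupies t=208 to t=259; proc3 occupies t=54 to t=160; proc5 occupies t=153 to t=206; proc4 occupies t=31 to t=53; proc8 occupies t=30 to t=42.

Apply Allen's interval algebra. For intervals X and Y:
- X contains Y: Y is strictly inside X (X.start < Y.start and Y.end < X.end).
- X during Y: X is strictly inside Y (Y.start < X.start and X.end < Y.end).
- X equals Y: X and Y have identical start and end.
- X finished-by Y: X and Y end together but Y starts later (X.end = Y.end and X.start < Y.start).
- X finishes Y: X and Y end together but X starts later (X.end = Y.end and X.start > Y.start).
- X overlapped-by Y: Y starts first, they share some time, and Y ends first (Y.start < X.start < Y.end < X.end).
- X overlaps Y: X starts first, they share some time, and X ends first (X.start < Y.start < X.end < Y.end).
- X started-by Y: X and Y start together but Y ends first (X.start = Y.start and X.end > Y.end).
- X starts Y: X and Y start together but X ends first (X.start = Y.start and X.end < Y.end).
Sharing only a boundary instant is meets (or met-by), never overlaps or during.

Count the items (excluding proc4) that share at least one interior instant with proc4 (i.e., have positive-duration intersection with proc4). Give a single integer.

Target proc4 = [t=31, t=53].
proc2 [t=54, t=79] → after → no.
proc3 [t=54, t=160] → after → no.
proc5 [t=153, t=206] → after → no.
proc6 [t=79, t=143] → after → no.
proc7 [t=208, t=280] → after → no.
proc8 [t=30, t=42] → overlaps → counts.
proc9 [t=208, t=259] → after → no.
Total: 1.

1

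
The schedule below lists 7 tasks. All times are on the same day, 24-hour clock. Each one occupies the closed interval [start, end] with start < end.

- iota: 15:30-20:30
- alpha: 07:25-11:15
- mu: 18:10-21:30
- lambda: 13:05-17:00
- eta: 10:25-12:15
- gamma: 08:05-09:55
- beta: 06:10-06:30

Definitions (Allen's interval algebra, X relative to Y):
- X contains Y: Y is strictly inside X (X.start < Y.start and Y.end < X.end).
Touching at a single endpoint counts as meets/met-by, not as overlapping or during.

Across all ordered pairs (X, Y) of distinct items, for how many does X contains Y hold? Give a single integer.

1

Checking all 42 ordered pairs for relation 'contains'; matching pairs in alphabetical order:
(alpha, gamma): alpha contains gamma ✓
Count: 1.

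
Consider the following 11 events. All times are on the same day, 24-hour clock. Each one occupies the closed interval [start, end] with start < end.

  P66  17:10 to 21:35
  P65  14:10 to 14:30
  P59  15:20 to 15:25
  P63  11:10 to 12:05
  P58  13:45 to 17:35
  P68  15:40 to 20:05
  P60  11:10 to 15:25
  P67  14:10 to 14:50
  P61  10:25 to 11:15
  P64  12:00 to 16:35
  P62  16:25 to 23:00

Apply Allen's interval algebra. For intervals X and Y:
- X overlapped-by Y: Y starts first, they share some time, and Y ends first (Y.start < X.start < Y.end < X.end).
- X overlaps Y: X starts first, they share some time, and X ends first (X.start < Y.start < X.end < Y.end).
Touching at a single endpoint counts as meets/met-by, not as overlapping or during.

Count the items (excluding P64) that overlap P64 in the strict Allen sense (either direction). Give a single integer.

Target P64 = [12:00, 16:35].
P58 [13:45, 17:35] → overlapped-by → counts.
P59 [15:20, 15:25] → during → no.
P60 [11:10, 15:25] → overlaps → counts.
P61 [10:25, 11:15] → before → no.
P62 [16:25, 23:00] → overlapped-by → counts.
P63 [11:10, 12:05] → overlaps → counts.
P65 [14:10, 14:30] → during → no.
P66 [17:10, 21:35] → after → no.
P67 [14:10, 14:50] → during → no.
P68 [15:40, 20:05] → overlapped-by → counts.
Total: 5.

5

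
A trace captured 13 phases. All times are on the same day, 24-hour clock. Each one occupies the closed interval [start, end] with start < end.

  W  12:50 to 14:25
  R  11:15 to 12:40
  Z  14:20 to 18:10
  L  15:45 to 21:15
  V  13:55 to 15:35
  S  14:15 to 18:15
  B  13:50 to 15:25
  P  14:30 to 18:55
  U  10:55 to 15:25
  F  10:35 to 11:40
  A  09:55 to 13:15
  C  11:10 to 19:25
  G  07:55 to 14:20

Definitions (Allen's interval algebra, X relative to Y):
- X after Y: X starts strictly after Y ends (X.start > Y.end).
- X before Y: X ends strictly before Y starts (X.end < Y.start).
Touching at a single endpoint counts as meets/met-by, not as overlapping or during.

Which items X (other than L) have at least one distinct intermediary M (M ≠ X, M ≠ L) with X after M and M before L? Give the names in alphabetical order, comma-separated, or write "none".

B, P, S, V, W, Z

Target L = [15:45, 21:15].
Intermediaries M with M before L: A, B, F, G, R, U, V, W.
Via A — items with X after A: B, P, S, V, Z.
Via B — items with X after B: none.
Via F — items with X after F: B, P, S, V, W, Z.
Via G — items with X after G: P.
Via R — items with X after R: B, P, S, V, W, Z.
Via U — items with X after U: none.
Via V — items with X after V: none.
Via W — items with X after W: P.
Union: B, P, S, V, W, Z.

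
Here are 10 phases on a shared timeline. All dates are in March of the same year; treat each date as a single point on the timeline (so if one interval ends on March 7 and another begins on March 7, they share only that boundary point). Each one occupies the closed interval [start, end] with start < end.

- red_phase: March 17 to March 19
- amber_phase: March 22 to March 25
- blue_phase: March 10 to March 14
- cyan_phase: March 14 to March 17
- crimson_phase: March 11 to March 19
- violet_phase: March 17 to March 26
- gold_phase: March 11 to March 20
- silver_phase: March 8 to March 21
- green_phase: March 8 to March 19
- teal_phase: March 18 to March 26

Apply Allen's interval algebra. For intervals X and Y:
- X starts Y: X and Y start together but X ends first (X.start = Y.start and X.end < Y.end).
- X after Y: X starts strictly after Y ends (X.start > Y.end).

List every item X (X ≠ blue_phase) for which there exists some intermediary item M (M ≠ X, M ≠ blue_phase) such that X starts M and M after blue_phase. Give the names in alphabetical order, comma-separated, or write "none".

Target blue_phase = [March 10, March 14].
Intermediaries M with M after blue_phase: amber_phase, red_phase, teal_phase, violet_phase.
Via amber_phase — items with X starts amber_phase: none.
Via red_phase — items with X starts red_phase: none.
Via teal_phase — items with X starts teal_phase: none.
Via violet_phase — items with X starts violet_phase: red_phase.
Union: red_phase.

red_phase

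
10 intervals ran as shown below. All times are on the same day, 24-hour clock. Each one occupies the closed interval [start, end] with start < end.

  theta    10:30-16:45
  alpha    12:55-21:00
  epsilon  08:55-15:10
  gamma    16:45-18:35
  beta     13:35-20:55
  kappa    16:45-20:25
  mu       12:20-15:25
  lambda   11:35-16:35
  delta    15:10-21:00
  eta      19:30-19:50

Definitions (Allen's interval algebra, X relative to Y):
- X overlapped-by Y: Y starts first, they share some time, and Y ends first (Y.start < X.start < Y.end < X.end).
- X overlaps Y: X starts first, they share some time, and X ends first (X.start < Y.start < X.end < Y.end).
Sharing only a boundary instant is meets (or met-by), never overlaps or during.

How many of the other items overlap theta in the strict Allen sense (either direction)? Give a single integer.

4

Target theta = [10:30, 16:45].
alpha [12:55, 21:00] → overlapped-by → counts.
beta [13:35, 20:55] → overlapped-by → counts.
delta [15:10, 21:00] → overlapped-by → counts.
epsilon [08:55, 15:10] → overlaps → counts.
eta [19:30, 19:50] → after → no.
gamma [16:45, 18:35] → met-by → no.
kappa [16:45, 20:25] → met-by → no.
lambda [11:35, 16:35] → during → no.
mu [12:20, 15:25] → during → no.
Total: 4.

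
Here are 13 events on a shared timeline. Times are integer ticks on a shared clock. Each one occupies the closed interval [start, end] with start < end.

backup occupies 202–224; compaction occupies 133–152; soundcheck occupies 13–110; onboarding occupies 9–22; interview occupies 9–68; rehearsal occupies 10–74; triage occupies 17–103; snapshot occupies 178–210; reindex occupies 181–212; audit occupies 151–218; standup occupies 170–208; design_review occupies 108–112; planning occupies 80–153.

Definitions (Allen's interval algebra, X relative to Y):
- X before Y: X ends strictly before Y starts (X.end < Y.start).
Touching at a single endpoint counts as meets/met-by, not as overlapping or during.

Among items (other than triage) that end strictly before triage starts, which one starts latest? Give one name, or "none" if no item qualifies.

Target triage = [17, 103].
audit [151, 218] → after → excluded.
backup [202, 224] → after → excluded.
compaction [133, 152] → after → excluded.
design_review [108, 112] → after → excluded.
interview [9, 68] → overlaps → excluded.
onboarding [9, 22] → overlaps → excluded.
planning [80, 153] → overlapped-by → excluded.
rehearsal [10, 74] → overlaps → excluded.
reindex [181, 212] → after → excluded.
snapshot [178, 210] → after → excluded.
soundcheck [13, 110] → contains → excluded.
standup [170, 208] → after → excluded.
No candidates → none.

none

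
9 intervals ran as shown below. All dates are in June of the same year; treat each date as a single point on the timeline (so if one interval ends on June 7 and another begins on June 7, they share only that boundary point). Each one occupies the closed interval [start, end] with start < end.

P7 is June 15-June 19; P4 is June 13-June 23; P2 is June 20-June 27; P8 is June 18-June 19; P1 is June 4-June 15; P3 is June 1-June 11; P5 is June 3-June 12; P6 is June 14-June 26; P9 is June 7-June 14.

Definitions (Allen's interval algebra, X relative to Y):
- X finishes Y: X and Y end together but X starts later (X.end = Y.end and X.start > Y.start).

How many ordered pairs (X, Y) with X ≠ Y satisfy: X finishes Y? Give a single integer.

Checking all 72 ordered pairs for relation 'finishes'; matching pairs in alphabetical order:
(P8, P7): P8 finishes P7 ✓
Count: 1.

1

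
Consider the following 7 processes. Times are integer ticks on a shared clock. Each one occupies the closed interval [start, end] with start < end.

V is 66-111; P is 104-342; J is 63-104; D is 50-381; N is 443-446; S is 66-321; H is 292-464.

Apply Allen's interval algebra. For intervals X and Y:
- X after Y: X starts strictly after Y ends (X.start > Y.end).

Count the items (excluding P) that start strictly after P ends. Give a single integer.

1

Target P = [104, 342].
D [50, 381] → contains → no.
H [292, 464] → overlapped-by → no.
J [63, 104] → meets → no.
N [443, 446] → after → counts.
S [66, 321] → overlaps → no.
V [66, 111] → overlaps → no.
Total: 1.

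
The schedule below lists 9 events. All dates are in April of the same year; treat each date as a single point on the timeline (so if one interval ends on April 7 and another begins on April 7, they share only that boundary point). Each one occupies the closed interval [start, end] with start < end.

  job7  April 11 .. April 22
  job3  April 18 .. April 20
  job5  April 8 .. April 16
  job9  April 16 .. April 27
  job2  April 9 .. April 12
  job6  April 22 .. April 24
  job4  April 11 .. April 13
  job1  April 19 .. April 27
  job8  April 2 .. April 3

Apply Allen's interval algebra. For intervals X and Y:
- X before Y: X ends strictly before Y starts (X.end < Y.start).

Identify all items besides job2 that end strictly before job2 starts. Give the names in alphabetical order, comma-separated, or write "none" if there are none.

job8

Target job2 = [April 9, April 12].
job1 [April 19, April 27] → after → no.
job3 [April 18, April 20] → after → no.
job4 [April 11, April 13] → overlapped-by → no.
job5 [April 8, April 16] → contains → no.
job6 [April 22, April 24] → after → no.
job7 [April 11, April 22] → overlapped-by → no.
job8 [April 2, April 3] → before → yes.
job9 [April 16, April 27] → after → no.
Result: job8.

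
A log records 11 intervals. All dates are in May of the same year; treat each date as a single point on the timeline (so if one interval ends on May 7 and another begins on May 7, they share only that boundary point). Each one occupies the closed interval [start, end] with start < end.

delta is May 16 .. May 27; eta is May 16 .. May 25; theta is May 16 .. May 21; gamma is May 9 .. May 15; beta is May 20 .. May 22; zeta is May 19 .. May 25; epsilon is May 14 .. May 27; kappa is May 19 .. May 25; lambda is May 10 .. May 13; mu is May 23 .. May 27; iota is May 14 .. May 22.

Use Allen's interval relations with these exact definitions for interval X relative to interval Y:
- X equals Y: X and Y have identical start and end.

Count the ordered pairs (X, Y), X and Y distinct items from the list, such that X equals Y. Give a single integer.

Checking all 110 ordered pairs for relation 'equals'; matching pairs in alphabetical order:
(kappa, zeta): kappa equals zeta ✓
(zeta, kappa): zeta equals kappa ✓
Count: 2.

2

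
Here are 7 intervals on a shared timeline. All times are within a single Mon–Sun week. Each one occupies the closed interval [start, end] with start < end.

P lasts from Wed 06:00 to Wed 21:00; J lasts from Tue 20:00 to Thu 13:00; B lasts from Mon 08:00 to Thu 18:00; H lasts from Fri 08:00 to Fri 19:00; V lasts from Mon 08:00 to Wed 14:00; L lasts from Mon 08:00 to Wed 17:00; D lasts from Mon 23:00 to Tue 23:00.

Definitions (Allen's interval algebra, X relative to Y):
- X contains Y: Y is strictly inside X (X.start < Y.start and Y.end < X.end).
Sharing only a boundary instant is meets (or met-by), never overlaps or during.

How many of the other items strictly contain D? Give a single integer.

Target D = [Mon 23:00, Tue 23:00].
B [Mon 08:00, Thu 18:00] → contains → counts.
H [Fri 08:00, Fri 19:00] → after → no.
J [Tue 20:00, Thu 13:00] → overlapped-by → no.
L [Mon 08:00, Wed 17:00] → contains → counts.
P [Wed 06:00, Wed 21:00] → after → no.
V [Mon 08:00, Wed 14:00] → contains → counts.
Total: 3.

3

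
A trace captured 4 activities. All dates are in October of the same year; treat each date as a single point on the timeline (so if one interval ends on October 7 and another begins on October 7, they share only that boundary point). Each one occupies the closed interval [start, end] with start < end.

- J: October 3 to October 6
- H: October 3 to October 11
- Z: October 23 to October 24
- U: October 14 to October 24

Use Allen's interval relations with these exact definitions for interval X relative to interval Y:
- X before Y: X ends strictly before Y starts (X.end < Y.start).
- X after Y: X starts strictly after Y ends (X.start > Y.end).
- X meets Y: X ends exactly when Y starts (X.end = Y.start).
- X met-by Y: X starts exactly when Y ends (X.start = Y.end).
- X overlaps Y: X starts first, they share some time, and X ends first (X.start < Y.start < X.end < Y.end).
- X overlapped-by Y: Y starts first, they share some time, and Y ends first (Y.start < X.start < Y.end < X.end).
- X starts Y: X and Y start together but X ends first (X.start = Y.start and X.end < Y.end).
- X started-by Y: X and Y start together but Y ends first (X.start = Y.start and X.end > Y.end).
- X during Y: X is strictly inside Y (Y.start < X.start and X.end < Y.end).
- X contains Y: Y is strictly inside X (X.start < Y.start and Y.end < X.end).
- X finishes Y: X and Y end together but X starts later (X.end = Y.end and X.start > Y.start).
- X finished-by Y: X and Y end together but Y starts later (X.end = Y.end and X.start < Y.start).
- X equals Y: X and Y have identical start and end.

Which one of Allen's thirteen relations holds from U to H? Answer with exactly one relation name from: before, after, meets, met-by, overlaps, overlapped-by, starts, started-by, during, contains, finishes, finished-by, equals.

U = [October 14, October 24]; H = [October 3, October 11].
Compare endpoints: U.start > H.start, U.start > H.end, U.end > H.start, U.end > H.end.
That pattern is 'after'.

after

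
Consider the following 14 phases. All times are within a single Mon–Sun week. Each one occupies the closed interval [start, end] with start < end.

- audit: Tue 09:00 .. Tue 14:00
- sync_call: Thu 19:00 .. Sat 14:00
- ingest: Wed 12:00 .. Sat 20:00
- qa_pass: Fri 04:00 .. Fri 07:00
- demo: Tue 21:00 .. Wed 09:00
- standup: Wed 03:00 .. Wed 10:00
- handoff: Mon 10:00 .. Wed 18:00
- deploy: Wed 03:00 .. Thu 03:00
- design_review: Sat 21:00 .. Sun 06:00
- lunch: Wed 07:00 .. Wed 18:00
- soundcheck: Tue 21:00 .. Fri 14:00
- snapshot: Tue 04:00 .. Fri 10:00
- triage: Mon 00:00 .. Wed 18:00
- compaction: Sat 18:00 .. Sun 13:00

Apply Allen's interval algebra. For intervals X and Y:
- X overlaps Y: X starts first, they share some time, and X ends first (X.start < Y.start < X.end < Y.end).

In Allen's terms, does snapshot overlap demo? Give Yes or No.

No

snapshot = [Tue 04:00, Fri 10:00], demo = [Tue 21:00, Wed 09:00].
Actual relation of snapshot to demo: contains.
Asked whether 'overlaps' holds → No.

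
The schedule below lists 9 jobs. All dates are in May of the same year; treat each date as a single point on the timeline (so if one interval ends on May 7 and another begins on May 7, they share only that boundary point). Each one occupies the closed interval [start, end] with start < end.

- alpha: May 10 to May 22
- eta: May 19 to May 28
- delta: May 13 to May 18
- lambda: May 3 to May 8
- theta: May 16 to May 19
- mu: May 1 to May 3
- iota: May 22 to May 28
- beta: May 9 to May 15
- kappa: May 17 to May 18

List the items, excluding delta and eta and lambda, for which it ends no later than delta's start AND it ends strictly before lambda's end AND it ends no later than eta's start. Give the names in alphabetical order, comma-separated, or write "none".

Conditions: its end is no later than delta's start (X.end <= May 13) AND its end is strictly before lambda's end (X.end < May 8) AND its end is no later than eta's start (X.end <= May 19).
alpha: end May 22 <= May 13? ✗; end May 22 < May 8? ✗; end May 22 <= May 19? ✗ → no.
beta: end May 15 <= May 13? ✗; end May 15 < May 8? ✗; end May 15 <= May 19? ✓ → no.
iota: end May 28 <= May 13? ✗; end May 28 < May 8? ✗; end May 28 <= May 19? ✗ → no.
kappa: end May 18 <= May 13? ✗; end May 18 < May 8? ✗; end May 18 <= May 19? ✓ → no.
mu: end May 3 <= May 13? ✓; end May 3 < May 8? ✓; end May 3 <= May 19? ✓ → yes.
theta: end May 19 <= May 13? ✗; end May 19 < May 8? ✗; end May 19 <= May 19? ✓ → no.
Result: mu.

mu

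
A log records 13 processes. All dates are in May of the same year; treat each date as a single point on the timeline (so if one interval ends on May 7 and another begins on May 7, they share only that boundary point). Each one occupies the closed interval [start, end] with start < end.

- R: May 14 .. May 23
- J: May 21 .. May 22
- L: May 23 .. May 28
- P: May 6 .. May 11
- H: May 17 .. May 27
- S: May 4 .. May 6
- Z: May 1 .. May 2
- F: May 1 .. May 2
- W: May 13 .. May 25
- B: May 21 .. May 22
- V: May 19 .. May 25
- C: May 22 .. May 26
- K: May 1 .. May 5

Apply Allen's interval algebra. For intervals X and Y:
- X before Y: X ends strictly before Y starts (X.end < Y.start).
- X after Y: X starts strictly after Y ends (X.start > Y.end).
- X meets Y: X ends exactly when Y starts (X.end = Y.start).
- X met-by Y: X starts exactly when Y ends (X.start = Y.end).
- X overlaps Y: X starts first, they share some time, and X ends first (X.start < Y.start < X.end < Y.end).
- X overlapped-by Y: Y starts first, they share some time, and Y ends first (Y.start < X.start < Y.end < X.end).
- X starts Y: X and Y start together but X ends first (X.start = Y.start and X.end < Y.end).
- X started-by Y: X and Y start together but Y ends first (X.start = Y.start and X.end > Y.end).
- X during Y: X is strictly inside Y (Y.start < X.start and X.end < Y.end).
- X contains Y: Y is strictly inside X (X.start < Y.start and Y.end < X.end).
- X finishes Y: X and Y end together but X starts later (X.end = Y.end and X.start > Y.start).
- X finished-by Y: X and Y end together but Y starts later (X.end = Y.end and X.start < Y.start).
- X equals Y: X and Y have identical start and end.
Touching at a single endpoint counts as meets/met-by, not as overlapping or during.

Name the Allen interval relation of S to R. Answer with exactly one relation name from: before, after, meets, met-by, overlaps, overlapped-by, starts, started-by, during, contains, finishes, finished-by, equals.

S = [May 4, May 6]; R = [May 14, May 23].
Compare endpoints: S.start < R.start, S.start < R.end, S.end < R.start, S.end < R.end.
That pattern is 'before'.

before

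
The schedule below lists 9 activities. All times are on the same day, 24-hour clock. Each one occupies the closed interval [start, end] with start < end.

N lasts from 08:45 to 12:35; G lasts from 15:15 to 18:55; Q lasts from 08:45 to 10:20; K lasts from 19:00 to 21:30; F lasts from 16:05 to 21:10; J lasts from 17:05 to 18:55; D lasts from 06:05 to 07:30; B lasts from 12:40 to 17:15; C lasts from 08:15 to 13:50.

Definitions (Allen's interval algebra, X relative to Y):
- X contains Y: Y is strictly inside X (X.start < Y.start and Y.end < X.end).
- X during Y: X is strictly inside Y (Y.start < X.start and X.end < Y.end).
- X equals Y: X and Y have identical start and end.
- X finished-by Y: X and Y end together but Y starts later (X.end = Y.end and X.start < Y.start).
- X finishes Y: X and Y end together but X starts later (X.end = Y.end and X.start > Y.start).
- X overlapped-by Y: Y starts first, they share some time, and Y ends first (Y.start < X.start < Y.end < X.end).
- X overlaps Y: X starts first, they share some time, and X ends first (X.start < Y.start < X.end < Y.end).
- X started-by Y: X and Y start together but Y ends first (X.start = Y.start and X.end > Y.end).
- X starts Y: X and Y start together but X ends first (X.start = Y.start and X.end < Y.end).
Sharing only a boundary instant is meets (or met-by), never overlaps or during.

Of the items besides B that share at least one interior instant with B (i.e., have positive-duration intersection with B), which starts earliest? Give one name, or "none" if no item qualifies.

C

Target B = [12:40, 17:15].
C [08:15, 13:50] → overlaps → candidate.
D [06:05, 07:30] → before → excluded.
F [16:05, 21:10] → overlapped-by → candidate.
G [15:15, 18:55] → overlapped-by → candidate.
J [17:05, 18:55] → overlapped-by → candidate.
K [19:00, 21:30] → after → excluded.
N [08:45, 12:35] → before → excluded.
Q [08:45, 10:20] → before → excluded.
Among candidates, earliest start is 08:15 → C.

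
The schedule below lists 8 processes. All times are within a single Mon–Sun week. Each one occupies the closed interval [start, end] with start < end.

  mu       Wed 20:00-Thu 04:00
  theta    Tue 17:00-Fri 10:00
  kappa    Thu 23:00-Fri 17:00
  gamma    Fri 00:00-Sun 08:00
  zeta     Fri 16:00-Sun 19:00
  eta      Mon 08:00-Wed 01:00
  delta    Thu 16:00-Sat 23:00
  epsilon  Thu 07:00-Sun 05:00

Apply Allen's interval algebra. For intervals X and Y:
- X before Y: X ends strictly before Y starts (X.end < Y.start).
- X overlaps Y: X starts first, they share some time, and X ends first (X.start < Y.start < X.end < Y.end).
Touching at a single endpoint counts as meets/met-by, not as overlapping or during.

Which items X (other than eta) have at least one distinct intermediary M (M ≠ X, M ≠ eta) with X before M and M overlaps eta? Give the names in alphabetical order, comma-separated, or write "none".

none

Target eta = [Mon 08:00, Wed 01:00].
Intermediaries M with M overlaps eta: none.
Union: none.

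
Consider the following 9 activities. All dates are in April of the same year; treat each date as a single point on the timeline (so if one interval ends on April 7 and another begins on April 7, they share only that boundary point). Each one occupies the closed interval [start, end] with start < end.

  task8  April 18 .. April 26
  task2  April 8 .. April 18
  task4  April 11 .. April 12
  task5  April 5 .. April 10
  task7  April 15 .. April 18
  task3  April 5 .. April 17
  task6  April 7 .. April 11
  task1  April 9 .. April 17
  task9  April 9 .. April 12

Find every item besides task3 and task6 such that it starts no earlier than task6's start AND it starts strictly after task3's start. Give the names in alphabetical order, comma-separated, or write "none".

task1, task2, task4, task7, task8, task9

Conditions: its start is no earlier than task6's start (X.start >= April 7) AND its start is strictly after task3's start (X.start > April 5).
task1: start April 9 >= April 7? ✓; start April 9 > April 5? ✓ → yes.
task2: start April 8 >= April 7? ✓; start April 8 > April 5? ✓ → yes.
task4: start April 11 >= April 7? ✓; start April 11 > April 5? ✓ → yes.
task5: start April 5 >= April 7? ✗; start April 5 > April 5? ✗ → no.
task7: start April 15 >= April 7? ✓; start April 15 > April 5? ✓ → yes.
task8: start April 18 >= April 7? ✓; start April 18 > April 5? ✓ → yes.
task9: start April 9 >= April 7? ✓; start April 9 > April 5? ✓ → yes.
Result: task1, task2, task4, task7, task8, task9.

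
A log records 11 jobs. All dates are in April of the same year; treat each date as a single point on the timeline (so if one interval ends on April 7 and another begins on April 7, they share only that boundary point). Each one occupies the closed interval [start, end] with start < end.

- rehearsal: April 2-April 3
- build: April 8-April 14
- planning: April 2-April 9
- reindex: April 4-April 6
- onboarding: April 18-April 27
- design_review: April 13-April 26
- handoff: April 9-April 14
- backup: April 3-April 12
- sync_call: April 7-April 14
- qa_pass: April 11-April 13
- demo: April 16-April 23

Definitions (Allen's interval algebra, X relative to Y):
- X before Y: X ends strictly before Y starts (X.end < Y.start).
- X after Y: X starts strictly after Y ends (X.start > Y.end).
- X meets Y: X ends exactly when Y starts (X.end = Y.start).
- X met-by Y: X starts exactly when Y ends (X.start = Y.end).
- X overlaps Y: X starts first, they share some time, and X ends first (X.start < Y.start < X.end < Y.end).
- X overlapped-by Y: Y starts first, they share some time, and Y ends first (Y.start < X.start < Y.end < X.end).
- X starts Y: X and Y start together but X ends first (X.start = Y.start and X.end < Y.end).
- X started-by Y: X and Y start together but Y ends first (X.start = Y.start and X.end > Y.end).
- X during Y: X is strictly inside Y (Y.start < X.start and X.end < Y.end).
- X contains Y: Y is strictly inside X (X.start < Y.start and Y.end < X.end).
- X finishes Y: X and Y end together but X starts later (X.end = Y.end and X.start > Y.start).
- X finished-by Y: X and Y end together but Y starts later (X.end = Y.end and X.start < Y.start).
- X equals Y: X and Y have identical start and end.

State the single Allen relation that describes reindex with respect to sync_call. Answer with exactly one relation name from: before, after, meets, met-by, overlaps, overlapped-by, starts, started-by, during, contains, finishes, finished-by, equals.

reindex = [April 4, April 6]; sync_call = [April 7, April 14].
Compare endpoints: reindex.start < sync_call.start, reindex.start < sync_call.end, reindex.end < sync_call.start, reindex.end < sync_call.end.
That pattern is 'before'.

before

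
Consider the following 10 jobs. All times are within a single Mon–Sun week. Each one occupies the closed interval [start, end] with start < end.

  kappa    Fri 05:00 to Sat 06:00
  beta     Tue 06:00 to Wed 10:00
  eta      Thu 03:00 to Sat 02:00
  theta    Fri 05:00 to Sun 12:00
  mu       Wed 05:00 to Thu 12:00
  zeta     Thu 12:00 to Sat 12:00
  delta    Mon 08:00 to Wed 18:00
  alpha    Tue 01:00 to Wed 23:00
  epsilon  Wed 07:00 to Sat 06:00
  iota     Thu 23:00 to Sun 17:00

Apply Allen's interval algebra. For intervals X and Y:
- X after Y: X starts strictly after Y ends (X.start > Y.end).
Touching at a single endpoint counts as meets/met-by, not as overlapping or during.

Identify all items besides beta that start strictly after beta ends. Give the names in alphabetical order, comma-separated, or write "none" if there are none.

eta, iota, kappa, theta, zeta

Target beta = [Tue 06:00, Wed 10:00].
alpha [Tue 01:00, Wed 23:00] → contains → no.
delta [Mon 08:00, Wed 18:00] → contains → no.
epsilon [Wed 07:00, Sat 06:00] → overlapped-by → no.
eta [Thu 03:00, Sat 02:00] → after → yes.
iota [Thu 23:00, Sun 17:00] → after → yes.
kappa [Fri 05:00, Sat 06:00] → after → yes.
mu [Wed 05:00, Thu 12:00] → overlapped-by → no.
theta [Fri 05:00, Sun 12:00] → after → yes.
zeta [Thu 12:00, Sat 12:00] → after → yes.
Result: eta, iota, kappa, theta, zeta.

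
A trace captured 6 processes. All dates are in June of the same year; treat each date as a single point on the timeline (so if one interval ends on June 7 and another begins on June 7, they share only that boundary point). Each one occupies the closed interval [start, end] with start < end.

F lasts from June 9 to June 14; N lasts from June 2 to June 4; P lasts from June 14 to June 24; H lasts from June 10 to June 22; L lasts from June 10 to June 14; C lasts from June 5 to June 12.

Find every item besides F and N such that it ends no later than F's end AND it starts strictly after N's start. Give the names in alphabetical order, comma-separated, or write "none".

C, L

Conditions: its end is no later than F's end (X.end <= June 14) AND its start is strictly after N's start (X.start > June 2).
C: end June 12 <= June 14? ✓; start June 5 > June 2? ✓ → yes.
H: end June 22 <= June 14? ✗; start June 10 > June 2? ✓ → no.
L: end June 14 <= June 14? ✓; start June 10 > June 2? ✓ → yes.
P: end June 24 <= June 14? ✗; start June 14 > June 2? ✓ → no.
Result: C, L.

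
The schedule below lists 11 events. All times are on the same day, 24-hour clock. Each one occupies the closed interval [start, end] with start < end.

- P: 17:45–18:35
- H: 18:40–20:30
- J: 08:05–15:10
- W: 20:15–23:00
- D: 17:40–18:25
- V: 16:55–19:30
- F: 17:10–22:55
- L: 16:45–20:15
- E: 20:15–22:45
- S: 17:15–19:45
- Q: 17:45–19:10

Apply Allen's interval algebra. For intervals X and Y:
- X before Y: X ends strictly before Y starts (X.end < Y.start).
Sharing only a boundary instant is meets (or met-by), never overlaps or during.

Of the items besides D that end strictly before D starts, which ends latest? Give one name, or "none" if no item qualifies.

J

Target D = [17:40, 18:25].
E [20:15, 22:45] → after → excluded.
F [17:10, 22:55] → contains → excluded.
H [18:40, 20:30] → after → excluded.
J [08:05, 15:10] → before → candidate.
L [16:45, 20:15] → contains → excluded.
P [17:45, 18:35] → overlapped-by → excluded.
Q [17:45, 19:10] → overlapped-by → excluded.
S [17:15, 19:45] → contains → excluded.
V [16:55, 19:30] → contains → excluded.
W [20:15, 23:00] → after → excluded.
Among candidates, latest end is 15:10 → J.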